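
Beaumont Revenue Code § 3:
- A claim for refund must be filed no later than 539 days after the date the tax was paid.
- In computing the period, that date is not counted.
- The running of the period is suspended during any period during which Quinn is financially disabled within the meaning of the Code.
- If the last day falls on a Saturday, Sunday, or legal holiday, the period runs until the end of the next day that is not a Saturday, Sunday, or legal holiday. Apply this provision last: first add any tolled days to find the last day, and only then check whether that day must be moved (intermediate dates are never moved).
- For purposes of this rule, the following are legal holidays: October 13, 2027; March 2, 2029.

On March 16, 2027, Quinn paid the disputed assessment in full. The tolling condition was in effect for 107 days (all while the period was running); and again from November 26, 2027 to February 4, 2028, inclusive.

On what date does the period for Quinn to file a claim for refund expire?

539 days after March 16, 2027 is September 5, 2028.
Tolling adds 107 days: September 5, 2028 + 107 days = December 21, 2028.
From November 26, 2027 through February 4, 2028 inclusive is 71 days; tolling adds 71 days: December 21, 2028 + 71 days = March 2, 2029.
March 2, 2029 is a listed holiday; March 3, 2029 is Saturday; March 4, 2029 is Sunday. The next qualifying day is March 5, 2029.

March 5, 2029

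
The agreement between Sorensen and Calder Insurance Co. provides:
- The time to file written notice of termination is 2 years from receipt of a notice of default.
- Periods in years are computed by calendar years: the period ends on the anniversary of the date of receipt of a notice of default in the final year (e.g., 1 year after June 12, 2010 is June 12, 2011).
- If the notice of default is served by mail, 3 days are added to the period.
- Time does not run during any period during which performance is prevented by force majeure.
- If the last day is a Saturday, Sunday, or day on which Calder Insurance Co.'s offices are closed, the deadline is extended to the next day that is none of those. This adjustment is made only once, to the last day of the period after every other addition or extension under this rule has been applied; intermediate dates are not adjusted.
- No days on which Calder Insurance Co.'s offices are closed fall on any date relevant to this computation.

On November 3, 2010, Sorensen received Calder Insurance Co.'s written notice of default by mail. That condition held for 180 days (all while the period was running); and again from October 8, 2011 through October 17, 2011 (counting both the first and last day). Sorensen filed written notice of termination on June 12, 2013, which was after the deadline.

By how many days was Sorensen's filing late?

2 years after November 3, 2010 is November 3, 2012.
Service was by mail, adding 3 days: November 3, 2012 + 3 days = November 6, 2012.
Tolling adds 180 days: November 6, 2012 + 180 days = May 5, 2013.
From October 8, 2011 through October 17, 2011 inclusive is 10 days; tolling adds 10 days: May 5, 2013 + 10 days = May 15, 2013.
May 15, 2013 is a Wednesday and not a day on which Calder Insurance Co.'s offices are closed, so no extension applies.
The deadline is May 15, 2013; from May 15, 2013 to June 12, 2013 is 28 days.

28 days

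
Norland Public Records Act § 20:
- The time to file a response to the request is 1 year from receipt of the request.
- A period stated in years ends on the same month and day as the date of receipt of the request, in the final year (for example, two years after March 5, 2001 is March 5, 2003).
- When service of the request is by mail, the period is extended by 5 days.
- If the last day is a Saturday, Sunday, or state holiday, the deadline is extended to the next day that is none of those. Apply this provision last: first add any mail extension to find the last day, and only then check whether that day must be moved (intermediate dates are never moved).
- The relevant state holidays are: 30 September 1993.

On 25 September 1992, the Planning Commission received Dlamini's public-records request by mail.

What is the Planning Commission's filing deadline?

October 1, 1993

1 year after 25 September 1992 is September 25, 1993.
Service was by mail, adding 5 days: September 25, 1993 + 5 days = September 30, 1993.
September 30, 1993 is a listed holiday. The next qualifying day is October 1, 1993.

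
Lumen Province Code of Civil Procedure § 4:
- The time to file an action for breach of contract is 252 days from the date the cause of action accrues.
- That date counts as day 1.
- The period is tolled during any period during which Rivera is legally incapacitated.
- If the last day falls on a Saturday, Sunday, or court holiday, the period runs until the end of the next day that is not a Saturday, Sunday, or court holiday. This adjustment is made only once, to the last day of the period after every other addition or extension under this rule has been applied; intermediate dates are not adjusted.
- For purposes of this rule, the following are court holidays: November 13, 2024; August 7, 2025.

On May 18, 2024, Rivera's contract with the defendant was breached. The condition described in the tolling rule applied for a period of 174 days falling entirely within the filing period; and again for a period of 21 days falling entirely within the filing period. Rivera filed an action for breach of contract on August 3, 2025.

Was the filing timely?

Counting May 18, 2024 as day 1, day 252 is January 24, 2025.
Tolling adds 174 days: January 24, 2025 + 174 days = July 17, 2025.
Tolling adds 21 days: July 17, 2025 + 21 days = August 7, 2025.
August 7, 2025 is a listed holiday. The next qualifying day is August 8, 2025.
The deadline is August 8, 2025; the filing on August 3, 2025 is on or before that date.

Yes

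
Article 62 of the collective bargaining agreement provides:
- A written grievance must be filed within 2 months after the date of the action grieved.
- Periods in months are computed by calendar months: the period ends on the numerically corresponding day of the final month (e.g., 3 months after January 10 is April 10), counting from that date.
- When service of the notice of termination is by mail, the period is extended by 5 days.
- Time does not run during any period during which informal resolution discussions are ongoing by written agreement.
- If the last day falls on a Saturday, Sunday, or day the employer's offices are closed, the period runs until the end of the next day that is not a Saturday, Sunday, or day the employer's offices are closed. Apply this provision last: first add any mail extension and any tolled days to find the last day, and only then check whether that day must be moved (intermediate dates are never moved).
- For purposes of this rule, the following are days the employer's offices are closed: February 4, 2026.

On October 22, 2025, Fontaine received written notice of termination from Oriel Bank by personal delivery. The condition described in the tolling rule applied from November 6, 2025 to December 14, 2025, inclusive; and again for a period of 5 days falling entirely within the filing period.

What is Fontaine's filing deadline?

February 5, 2026

2 months after October 22, 2025 is December 22, 2025.
Service was not by mail, so no mail extension applies.
From November 6, 2025 through December 14, 2025 inclusive is 39 days; tolling adds 39 days: December 22, 2025 + 39 days = January 30, 2026.
Tolling adds 5 days: January 30, 2026 + 5 days = February 4, 2026.
February 4, 2026 is a listed holiday. The next qualifying day is February 5, 2026.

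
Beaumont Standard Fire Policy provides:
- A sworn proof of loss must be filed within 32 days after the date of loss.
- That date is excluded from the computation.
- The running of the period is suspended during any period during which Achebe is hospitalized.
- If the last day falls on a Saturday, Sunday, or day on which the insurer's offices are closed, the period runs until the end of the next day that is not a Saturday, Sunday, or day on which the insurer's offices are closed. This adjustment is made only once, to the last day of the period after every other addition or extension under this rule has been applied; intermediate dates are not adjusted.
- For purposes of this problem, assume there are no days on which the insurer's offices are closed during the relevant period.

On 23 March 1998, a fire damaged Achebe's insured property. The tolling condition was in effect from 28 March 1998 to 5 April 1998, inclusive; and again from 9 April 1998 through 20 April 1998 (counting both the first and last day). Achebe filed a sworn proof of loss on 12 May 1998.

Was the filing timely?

32 days after 23 March 1998 is April 24, 1998.
From March 28, 1998 through April 5, 1998 inclusive is 9 days; tolling adds 9 days: April 24, 1998 + 9 days = May 3, 1998.
From April 9, 1998 through April 20, 1998 inclusive is 12 days; tolling adds 12 days: May 3, 1998 + 12 days = May 15, 1998.
May 15, 1998 is a Friday and not a day on which the insurer's offices are closed, so no extension applies.
The deadline is May 15, 1998; the filing on May 12, 1998 is on or before that date.

Yes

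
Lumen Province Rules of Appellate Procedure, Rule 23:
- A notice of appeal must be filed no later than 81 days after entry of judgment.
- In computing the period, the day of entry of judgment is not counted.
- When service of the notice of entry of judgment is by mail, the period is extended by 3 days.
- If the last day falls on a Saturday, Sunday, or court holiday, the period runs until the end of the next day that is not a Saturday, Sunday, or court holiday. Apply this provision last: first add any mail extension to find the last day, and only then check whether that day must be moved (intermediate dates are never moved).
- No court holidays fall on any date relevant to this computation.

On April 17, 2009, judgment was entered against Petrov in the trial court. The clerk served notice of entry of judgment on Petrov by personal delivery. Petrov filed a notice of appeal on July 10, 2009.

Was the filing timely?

No

81 days after April 17, 2009 is July 7, 2009.
Service was not by mail, so no mail extension applies.
July 7, 2009 is a Tuesday and not a court holiday, so no extension applies.
The deadline is July 7, 2009; the filing on July 10, 2009 is after that date.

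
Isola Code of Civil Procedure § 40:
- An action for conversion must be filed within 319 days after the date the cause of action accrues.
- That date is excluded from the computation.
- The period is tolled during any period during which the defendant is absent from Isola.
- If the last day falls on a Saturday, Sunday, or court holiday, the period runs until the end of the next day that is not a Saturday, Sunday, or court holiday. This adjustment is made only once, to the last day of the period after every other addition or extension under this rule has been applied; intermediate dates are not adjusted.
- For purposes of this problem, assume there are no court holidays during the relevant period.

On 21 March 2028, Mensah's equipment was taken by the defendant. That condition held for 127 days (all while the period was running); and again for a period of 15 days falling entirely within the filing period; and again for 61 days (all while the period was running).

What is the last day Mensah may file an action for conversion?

319 days after 21 March 2028 is February 3, 2029.
Tolling adds 127 days: February 3, 2029 + 127 days = June 10, 2029.
Tolling adds 15 days: June 10, 2029 + 15 days = June 25, 2029.
Tolling adds 61 days: June 25, 2029 + 61 days = August 25, 2029.
August 25, 2029 is Saturday; August 26, 2029 is Sunday. The next qualifying day is August 27, 2029.

August 27, 2029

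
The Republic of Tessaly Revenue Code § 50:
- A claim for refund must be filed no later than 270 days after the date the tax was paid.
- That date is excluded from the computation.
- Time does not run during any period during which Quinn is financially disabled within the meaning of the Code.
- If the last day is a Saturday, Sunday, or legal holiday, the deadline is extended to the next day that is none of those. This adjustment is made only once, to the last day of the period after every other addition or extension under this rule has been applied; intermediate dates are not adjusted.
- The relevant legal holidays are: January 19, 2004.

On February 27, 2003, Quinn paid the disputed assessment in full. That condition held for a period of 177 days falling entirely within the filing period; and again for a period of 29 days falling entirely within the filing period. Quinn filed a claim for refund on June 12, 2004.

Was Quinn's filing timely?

270 days after February 27, 2003 is November 24, 2003.
Tolling adds 177 days: November 24, 2003 + 177 days = May 19, 2004.
Tolling adds 29 days: May 19, 2004 + 29 days = June 17, 2004.
June 17, 2004 is a Thursday and not a legal holiday, so no extension applies.
The deadline is June 17, 2004; the filing on June 12, 2004 is on or before that date.

Yes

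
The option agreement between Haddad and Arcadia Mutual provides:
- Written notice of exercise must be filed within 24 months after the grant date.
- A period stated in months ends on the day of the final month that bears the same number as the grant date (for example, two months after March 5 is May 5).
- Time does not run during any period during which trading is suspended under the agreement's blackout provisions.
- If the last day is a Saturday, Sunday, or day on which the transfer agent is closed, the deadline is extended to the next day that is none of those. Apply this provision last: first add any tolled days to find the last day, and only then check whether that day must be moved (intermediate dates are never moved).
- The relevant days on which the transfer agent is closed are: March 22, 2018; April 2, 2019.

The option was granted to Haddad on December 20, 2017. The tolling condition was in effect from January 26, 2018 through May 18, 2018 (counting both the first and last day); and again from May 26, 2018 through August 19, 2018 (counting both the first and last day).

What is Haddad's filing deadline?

July 6, 2020

24 months after December 20, 2017 is December 20, 2019.
From January 26, 2018 through May 18, 2018 inclusive is 113 days; tolling adds 113 days: December 20, 2019 + 113 days = April 11, 2020.
From May 26, 2018 through August 19, 2018 inclusive is 86 days; tolling adds 86 days: April 11, 2020 + 86 days = July 6, 2020.
July 6, 2020 is a Monday and not a day on which the transfer agent is closed, so no extension applies.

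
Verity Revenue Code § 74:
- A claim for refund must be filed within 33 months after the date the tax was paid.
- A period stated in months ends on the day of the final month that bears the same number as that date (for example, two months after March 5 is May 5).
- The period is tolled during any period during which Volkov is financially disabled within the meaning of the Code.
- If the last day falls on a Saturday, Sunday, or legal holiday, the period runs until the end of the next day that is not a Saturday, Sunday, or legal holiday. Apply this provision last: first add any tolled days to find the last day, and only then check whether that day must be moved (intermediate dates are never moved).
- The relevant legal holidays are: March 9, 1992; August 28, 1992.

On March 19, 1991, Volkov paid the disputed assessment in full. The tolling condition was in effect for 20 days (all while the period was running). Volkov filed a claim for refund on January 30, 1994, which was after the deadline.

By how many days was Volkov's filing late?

33 months after March 19, 1991 is December 19, 1993.
Tolling adds 20 days: December 19, 1993 + 20 days = January 8, 1994.
January 8, 1994 is Saturday; January 9, 1994 is Sunday. The next qualifying day is January 10, 1994.
The deadline is January 10, 1994; from January 10, 1994 to January 30, 1994 is 20 days.

20 days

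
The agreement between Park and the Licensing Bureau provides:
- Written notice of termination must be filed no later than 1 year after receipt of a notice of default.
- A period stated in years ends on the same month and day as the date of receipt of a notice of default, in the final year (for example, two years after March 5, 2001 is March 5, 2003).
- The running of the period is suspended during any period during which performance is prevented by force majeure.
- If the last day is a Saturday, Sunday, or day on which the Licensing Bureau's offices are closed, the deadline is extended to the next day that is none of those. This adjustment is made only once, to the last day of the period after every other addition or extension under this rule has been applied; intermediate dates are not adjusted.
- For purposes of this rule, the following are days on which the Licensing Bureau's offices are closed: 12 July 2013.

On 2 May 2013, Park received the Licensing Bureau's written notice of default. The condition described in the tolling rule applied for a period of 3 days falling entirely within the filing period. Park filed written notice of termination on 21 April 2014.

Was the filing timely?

Yes

1 year after 2 May 2013 is May 2, 2014.
Tolling adds 3 days: May 2, 2014 + 3 days = May 5, 2014.
May 5, 2014 is a Monday and not a day on which the Licensing Bureau's offices are closed, so no extension applies.
The deadline is May 5, 2014; the filing on April 21, 2014 is on or before that date.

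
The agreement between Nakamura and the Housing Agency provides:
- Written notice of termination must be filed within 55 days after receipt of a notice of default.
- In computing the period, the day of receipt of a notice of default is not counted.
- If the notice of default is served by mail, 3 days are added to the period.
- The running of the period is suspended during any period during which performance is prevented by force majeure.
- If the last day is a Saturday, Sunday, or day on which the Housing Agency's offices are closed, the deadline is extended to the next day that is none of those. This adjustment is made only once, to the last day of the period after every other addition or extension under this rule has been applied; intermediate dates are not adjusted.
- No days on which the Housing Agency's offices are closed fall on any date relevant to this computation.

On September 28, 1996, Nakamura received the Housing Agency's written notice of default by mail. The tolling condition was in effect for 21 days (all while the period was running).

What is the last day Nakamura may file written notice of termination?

December 16, 1996

55 days after September 28, 1996 is November 22, 1996.
Service was by mail, adding 3 days: November 22, 1996 + 3 days = November 25, 1996.
Tolling adds 21 days: November 25, 1996 + 21 days = December 16, 1996.
December 16, 1996 is a Monday and not a day on which the Housing Agency's offices are closed, so no extension applies.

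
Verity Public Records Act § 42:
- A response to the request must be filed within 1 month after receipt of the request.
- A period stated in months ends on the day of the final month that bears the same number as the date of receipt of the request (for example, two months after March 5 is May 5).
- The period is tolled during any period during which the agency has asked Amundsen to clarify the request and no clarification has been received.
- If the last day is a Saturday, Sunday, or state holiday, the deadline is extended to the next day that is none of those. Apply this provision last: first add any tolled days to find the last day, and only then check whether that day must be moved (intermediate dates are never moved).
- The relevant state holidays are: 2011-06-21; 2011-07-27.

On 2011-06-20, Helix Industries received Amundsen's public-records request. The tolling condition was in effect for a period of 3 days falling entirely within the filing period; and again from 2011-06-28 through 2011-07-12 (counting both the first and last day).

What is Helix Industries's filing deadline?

August 8, 2011

1 month after 2011-06-20 is July 20, 2011.
Tolling adds 3 days: July 20, 2011 + 3 days = July 23, 2011.
From June 28, 2011 through July 12, 2011 inclusive is 15 days; tolling adds 15 days: July 23, 2011 + 15 days = August 7, 2011.
August 7, 2011 is Sunday. The next qualifying day is August 8, 2011.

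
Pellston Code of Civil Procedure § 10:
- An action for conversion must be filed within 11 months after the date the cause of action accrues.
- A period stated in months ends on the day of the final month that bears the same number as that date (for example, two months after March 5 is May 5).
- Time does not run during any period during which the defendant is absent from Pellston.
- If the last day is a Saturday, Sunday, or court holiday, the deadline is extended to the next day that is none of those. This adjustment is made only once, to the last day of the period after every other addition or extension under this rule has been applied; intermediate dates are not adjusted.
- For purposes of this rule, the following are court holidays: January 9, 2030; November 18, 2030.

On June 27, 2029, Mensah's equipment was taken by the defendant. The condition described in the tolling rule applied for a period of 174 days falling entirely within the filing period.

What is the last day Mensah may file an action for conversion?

November 19, 2030

11 months after June 27, 2029 is May 27, 2030.
Tolling adds 174 days: May 27, 2030 + 174 days = November 17, 2030.
November 17, 2030 is Sunday; November 18, 2030 is a listed holiday. The next qualifying day is November 19, 2030.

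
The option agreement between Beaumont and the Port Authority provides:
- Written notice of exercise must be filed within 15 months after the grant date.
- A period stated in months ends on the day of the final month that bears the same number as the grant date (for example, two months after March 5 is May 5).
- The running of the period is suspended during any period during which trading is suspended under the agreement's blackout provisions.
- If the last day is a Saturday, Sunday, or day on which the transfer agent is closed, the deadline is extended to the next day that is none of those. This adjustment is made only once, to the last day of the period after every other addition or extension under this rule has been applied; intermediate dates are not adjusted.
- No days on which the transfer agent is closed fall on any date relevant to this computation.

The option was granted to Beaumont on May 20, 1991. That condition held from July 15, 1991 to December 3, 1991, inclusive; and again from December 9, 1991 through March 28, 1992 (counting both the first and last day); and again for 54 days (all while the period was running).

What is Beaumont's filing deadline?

June 23, 1993

15 months after May 20, 1991 is August 20, 1992.
From July 15, 1991 through December 3, 1991 inclusive is 142 days; tolling adds 142 days: August 20, 1992 + 142 days = January 9, 1993.
From December 9, 1991 through March 28, 1992 inclusive is 111 days; tolling adds 111 days: January 9, 1993 + 111 days = April 30, 1993.
Tolling adds 54 days: April 30, 1993 + 54 days = June 23, 1993.
June 23, 1993 is a Wednesday and not a day on which the transfer agent is closed, so no extension applies.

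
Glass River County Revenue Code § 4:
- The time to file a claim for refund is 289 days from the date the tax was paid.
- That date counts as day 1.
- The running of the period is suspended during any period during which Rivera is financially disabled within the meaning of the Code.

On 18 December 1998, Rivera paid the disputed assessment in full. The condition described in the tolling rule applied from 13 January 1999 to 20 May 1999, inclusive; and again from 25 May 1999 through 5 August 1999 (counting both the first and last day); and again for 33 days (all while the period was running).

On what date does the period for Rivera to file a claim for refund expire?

May 23, 2000

Counting 18 December 1998 as day 1, day 289 is October 2, 1999.
From January 13, 1999 through May 20, 1999 inclusive is 128 days; tolling adds 128 days: October 2, 1999 + 128 days = February 7, 2000.
From May 25, 1999 through August 5, 1999 inclusive is 73 days; tolling adds 73 days: February 7, 2000 + 73 days = April 20, 2000.
Tolling adds 33 days: April 20, 2000 + 33 days = May 23, 2000.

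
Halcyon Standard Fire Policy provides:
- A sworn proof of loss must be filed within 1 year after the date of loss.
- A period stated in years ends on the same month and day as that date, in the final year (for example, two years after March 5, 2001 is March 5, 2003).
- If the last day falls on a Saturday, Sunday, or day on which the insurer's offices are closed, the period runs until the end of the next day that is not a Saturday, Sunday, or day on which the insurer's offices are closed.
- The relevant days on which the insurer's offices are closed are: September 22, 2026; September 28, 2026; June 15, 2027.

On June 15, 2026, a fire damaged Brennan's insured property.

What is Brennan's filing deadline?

1 year after June 15, 2026 is June 15, 2027.
June 15, 2027 is a listed holiday. The next qualifying day is June 16, 2027.

June 16, 2027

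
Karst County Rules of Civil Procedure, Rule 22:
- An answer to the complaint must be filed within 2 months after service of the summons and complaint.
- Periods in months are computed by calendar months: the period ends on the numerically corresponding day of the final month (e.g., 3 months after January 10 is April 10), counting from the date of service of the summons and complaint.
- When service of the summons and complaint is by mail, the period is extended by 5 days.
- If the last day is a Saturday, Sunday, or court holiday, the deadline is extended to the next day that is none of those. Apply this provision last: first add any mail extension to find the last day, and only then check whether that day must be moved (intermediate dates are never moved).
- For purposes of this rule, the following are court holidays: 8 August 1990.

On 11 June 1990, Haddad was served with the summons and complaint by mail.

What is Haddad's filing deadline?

2 months after 11 June 1990 is August 11, 1990.
Service was by mail, adding 5 days: August 11, 1990 + 5 days = August 16, 1990.
August 16, 1990 is a Thursday and not a court holiday, so no extension applies.

August 16, 1990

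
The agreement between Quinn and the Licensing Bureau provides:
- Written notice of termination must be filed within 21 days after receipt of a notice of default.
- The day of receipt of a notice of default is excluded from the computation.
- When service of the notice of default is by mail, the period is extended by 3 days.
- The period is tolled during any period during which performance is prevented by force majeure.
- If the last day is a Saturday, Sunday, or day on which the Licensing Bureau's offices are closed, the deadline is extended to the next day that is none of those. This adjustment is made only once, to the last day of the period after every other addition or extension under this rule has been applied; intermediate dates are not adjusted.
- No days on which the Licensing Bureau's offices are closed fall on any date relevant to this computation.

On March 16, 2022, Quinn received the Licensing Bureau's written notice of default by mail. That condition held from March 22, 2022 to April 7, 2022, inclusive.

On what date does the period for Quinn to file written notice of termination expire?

April 26, 2022

21 days after March 16, 2022 is April 6, 2022.
Service was by mail, adding 3 days: April 6, 2022 + 3 days = April 9, 2022.
From March 22, 2022 through April 7, 2022 inclusive is 17 days; tolling adds 17 days: April 9, 2022 + 17 days = April 26, 2022.
April 26, 2022 is a Tuesday and not a day on which the Licensing Bureau's offices are closed, so no extension applies.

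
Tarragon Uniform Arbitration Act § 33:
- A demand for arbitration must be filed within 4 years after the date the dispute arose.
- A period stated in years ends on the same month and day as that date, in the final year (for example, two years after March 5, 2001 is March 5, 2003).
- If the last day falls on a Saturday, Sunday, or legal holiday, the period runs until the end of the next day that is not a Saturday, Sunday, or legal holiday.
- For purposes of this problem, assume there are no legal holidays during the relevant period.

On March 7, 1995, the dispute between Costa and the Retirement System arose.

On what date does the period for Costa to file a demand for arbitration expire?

4 years after March 7, 1995 is March 7, 1999.
March 7, 1999 is Sunday. The next qualifying day is March 8, 1999.

March 8, 1999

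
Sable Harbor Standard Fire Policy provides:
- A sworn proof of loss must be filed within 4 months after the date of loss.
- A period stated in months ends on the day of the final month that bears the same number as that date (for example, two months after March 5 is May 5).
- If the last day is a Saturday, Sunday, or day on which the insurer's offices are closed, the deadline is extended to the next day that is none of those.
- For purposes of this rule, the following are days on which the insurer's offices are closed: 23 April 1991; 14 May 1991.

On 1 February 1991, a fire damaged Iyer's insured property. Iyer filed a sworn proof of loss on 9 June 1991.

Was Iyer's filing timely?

4 months after 1 February 1991 is June 1, 1991.
June 1, 1991 is Saturday; June 2, 1991 is Sunday. The next qualifying day is June 3, 1991.
The deadline is June 3, 1991; the filing on June 9, 1991 is after that date.

No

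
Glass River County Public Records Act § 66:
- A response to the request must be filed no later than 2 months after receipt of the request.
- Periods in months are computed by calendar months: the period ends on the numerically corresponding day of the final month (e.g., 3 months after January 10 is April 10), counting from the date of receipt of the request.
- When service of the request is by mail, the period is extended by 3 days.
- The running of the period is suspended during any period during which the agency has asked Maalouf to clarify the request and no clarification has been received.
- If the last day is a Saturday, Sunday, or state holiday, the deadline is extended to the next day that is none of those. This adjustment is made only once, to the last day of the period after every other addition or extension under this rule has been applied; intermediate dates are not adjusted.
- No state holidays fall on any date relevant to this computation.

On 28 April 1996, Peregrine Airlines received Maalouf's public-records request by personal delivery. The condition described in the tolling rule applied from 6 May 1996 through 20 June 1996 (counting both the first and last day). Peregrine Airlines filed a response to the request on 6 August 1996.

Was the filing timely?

Yes

2 months after 28 April 1996 is June 28, 1996.
Service was not by mail, so no mail extension applies.
From May 6, 1996 through June 20, 1996 inclusive is 46 days; tolling adds 46 days: June 28, 1996 + 46 days = August 13, 1996.
August 13, 1996 is a Tuesday and not a state holiday, so no extension applies.
The deadline is August 13, 1996; the filing on August 6, 1996 is on or before that date.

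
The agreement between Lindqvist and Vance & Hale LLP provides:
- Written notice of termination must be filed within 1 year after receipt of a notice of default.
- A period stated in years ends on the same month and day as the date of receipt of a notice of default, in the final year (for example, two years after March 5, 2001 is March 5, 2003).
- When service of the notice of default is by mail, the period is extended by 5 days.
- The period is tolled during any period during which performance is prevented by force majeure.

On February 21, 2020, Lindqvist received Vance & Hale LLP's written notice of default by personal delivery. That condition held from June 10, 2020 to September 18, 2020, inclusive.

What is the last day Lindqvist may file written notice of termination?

1 year after February 21, 2020 is February 21, 2021.
Service was not by mail, so no mail extension applies.
From June 10, 2020 through September 18, 2020 inclusive is 101 days; tolling adds 101 days: February 21, 2021 + 101 days = June 2, 2021.

June 2, 2021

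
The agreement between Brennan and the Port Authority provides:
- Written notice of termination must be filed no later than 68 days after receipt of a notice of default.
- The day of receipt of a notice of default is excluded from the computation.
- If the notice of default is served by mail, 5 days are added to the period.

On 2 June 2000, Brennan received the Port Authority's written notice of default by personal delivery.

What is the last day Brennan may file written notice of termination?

68 days after 2 June 2000 is August 9, 2000.
Service was not by mail, so no mail extension applies.

August 9, 2000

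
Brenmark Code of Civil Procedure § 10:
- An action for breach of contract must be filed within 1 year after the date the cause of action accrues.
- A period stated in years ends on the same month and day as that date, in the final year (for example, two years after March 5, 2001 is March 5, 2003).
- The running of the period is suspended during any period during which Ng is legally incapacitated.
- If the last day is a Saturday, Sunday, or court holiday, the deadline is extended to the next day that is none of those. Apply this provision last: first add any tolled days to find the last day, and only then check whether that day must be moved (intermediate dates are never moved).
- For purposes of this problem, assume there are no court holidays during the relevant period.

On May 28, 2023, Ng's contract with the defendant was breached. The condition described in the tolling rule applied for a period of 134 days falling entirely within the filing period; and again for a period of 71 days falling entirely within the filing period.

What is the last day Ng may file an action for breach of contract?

1 year after May 28, 2023 is May 28, 2024.
Tolling adds 134 days: May 28, 2024 + 134 days = October 9, 2024.
Tolling adds 71 days: October 9, 2024 + 71 days = December 19, 2024.
December 19, 2024 is a Thursday and not a court holiday, so no extension applies.

December 19, 2024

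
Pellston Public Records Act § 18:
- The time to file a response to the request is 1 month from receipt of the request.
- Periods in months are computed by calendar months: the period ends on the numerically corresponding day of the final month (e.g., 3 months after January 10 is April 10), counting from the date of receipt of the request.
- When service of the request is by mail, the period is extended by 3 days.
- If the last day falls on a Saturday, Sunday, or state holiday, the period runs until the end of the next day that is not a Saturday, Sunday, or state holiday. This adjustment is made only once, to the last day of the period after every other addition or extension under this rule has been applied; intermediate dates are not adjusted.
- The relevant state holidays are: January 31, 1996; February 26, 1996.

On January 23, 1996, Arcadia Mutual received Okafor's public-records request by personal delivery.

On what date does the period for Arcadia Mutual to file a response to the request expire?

February 23, 1996

1 month after January 23, 1996 is February 23, 1996.
Service was not by mail, so no mail extension applies.
February 23, 1996 is a Friday and not a state holiday, so no extension applies.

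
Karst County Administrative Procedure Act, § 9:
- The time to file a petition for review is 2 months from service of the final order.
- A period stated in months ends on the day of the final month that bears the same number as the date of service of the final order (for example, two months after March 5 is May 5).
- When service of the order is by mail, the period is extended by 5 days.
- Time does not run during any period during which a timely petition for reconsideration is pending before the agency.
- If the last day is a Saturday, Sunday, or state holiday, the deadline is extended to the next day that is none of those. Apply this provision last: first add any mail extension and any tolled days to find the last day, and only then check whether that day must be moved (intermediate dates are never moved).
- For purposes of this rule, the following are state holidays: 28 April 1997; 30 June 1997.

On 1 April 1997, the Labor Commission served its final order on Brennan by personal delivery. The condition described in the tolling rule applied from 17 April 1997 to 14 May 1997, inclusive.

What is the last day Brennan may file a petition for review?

2 months after 1 April 1997 is June 1, 1997.
Service was not by mail, so no mail extension applies.
From April 17, 1997 through May 14, 1997 inclusive is 28 days; tolling adds 28 days: June 1, 1997 + 28 days = June 29, 1997.
June 29, 1997 is Sunday; June 30, 1997 is a listed holiday. The next qualifying day is July 1, 1997.

July 1, 1997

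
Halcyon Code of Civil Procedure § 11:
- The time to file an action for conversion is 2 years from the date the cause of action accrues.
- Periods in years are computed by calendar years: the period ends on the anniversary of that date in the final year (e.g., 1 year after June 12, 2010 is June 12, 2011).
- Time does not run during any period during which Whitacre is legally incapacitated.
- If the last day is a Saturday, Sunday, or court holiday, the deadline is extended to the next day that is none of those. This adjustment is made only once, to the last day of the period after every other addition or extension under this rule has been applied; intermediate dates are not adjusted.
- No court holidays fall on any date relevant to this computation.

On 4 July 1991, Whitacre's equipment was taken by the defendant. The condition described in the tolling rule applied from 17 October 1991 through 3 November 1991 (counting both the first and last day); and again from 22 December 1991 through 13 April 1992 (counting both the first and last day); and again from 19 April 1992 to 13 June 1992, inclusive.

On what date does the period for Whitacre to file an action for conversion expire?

2 years after 4 July 1991 is July 4, 1993.
From October 17, 1991 through November 3, 1991 inclusive is 18 days; tolling adds 18 days: July 4, 1993 + 18 days = July 22, 1993.
From December 22, 1991 through April 13, 1992 inclusive is 114 days; tolling adds 114 days: July 22, 1993 + 114 days = November 13, 1993.
From April 19, 1992 through June 13, 1992 inclusive is 56 days; tolling adds 56 days: November 13, 1993 + 56 days = January 8, 1994.
January 8, 1994 is Saturday; January 9, 1994 is Sunday. The next qualifying day is January 10, 1994.

January 10, 1994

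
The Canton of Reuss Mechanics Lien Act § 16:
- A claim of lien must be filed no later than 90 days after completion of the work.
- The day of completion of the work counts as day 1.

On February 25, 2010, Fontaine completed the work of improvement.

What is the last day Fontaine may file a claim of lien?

Counting February 25, 2010 as day 1, day 90 is May 25, 2010.

May 25, 2010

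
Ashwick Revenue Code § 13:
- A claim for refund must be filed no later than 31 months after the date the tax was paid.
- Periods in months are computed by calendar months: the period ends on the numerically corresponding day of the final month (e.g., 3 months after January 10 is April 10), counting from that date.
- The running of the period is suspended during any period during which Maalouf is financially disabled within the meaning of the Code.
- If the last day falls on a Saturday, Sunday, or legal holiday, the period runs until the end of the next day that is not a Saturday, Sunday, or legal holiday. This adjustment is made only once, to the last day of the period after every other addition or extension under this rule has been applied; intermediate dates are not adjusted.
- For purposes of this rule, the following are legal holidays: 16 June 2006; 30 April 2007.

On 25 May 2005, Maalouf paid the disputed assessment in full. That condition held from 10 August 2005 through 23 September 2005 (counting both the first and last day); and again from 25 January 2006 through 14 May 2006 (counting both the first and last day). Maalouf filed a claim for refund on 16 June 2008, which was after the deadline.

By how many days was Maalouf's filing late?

19 days

31 months after 25 May 2005 is December 25, 2007.
From August 10, 2005 through September 23, 2005 inclusive is 45 days; tolling adds 45 days: December 25, 2007 + 45 days = February 8, 2008.
From January 25, 2006 through May 14, 2006 inclusive is 110 days; tolling adds 110 days: February 8, 2008 + 110 days = May 28, 2008.
May 28, 2008 is a Wednesday and not a legal holiday, so no extension applies.
The deadline is May 28, 2008; from May 28, 2008 to June 16, 2008 is 19 days.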